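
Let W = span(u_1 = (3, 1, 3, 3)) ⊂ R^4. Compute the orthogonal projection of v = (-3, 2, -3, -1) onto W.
proj_W(v) = (-57/28, -19/28, -57/28, -57/28)

Set up U = [u_1 | ... | u_1] ∈ R^(4×1). The projector onto W = col(U) is P = U (U^T U)^(-1) U^T.
Compute U^T U =
  [28],
and U^T v = (-19).
Solve U^T U · c = U^T v for the coefficients: c = (-19/28). The projection is proj_W(v) = U c.
Check: (v - proj_W(v)) · u_1 = 0  (should be 0).
Result: proj_W(v) = (-57/28, -19/28, -57/28, -57/28).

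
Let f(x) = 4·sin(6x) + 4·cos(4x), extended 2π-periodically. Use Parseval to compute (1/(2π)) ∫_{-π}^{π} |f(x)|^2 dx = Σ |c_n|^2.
Σ |c_n|^2 = 16

Expand |f|^2 and use orthogonality of {sin(nx), cos(mx)} on [-π, π]:
  ∫_{-π}^{π} sin(nx)^2 dx = π, ∫ cos(mx)^2 dx = π, and cross terms integrate to 0.
So ∫_{-π}^{π} f(x)^2 dx = 4^2 · π + 4^2 · π = (16 + 16)π.
Divide by 2π: (16 + 16)/2 = 16.
By Parseval, this equals Σ |c_n|^2.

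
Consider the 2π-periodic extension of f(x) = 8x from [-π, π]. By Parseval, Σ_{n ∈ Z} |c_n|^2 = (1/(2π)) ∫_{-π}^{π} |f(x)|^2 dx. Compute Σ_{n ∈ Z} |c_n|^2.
Σ |c_n|^2 = 64π^2/3

Expand and integrate term by term over [-π, π]:
  ∫ (8x)^2 dx = 64·(2π^3/3); ∫ 2·8·(0)·x dx = 0 (odd integrand); ∫ 0^2 dx = 0·2π.
So (1/(2π)) ∫_{-π}^{π} (8x)^2 dx = 64π^2/3 + 0 = 64π^2/3.
Parseval ⇒ Σ |c_n|^2 = 64π^2/3.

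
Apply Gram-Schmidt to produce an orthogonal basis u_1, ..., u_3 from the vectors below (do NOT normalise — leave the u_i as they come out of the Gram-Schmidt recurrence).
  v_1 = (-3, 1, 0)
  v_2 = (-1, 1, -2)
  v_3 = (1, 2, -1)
Orthogonal basis:
  u_1 = (-3, 1, 0)
  u_2 = (1/5, 3/5, -2)
  u_3 = (6/11, 18/11, 6/11)

Apply the Gram-Schmidt recurrence
  u_1 = v_1
  u_i = v_i − Σ_{j<i} ((v_i · u_j) / (u_j · u_j)) · u_j.

Step by step this gives:
  u_1 = (-3, 1, 0)
  u_2 = (1/5, 3/5, -2)
  u_3 = (6/11, 18/11, 6/11)

Orthogonality check:
  u_2 · u_1 = 0 (should be 0)
  u_3 · u_1 = 0 (should be 0)
  u_3 · u_2 = 0 (should be 0)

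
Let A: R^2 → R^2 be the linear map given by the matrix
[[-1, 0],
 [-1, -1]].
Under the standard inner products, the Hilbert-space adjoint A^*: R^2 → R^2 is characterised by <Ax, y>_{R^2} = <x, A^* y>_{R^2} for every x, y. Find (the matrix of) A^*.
A^* = A^T =
[[-1, -1],
 [0, -1]]

For real matrices with standard dot products, the defining identity <Ax, y> = <x, A^* y> gives (Ax)^T y = x^T (A^*) y, i.e. x^T A^T y = x^T (A^*) y. Since this holds for all x, y, we must have A^* = A^T. Therefore
A^* =
[[-1, -1],
 [0, -1]].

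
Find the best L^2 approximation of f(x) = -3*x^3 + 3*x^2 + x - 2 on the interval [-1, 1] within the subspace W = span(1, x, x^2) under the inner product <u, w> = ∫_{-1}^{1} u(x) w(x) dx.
g(x) = 3*x^2 - 4*x/5 - 2

The best approximation g ∈ W is the orthogonal projection of f onto W. Writing g = a_0 + a_1 x + a_2 x^2, the coefficients solve the normal equations G · a = b where
  G_{ij} = <φ_i, φ_j> and b_i = <f, φ_i>, with φ_0 = 1, φ_1 = x, φ_2 = x^2.
G =
  [2, 0, 2/3]
  [0, 2/3, 0]
  [2/3, 0, 2/5],
b = (-2, -8/15, -2/15).
Solving gives a_0 = -2, a_1 = -4/5, a_2 = 3, so
  g(x) = 3*x^2 - 4*x/5 - 2.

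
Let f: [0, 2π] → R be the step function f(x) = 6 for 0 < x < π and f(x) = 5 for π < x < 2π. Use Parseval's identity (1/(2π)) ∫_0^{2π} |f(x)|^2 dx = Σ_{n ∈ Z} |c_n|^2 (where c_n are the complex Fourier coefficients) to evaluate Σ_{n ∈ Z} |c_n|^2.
Σ |c_n|^2 = 61/2

Parseval equates the L^2 energy of f (normalised by 1/(2π)) with the ℓ^2 sum of its Fourier coefficients: (1/(2π)) ∫_0^{2π} |f|^2 = Σ |c_n|^2.
Compute the left side: (1/(2π)) [∫_0^π 6^2 dx + ∫_π^{2π} 5^2 dx] = (1/(2π)) · (36π + 25π) = (36 + 25)/2 = 61/2.
So Σ_{n ∈ Z} |c_n|^2 = 61/2.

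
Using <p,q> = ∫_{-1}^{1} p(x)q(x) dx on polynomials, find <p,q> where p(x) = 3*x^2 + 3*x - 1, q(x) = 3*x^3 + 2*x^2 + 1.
<p,q> = 14/3

Expand the product: p(x)·q(x) = 9*x^5 + 15*x^4 + 3*x^3 + x^2 + 3*x - 1.
∫_{-1}^{1} of each monomial x^k gives [2/(k+1) if k even, 0 if k odd]. Integrating term-by-term (or equivalently evaluating the antiderivative F(x) = 3*x^6/2 + 3*x^5 + 3*x^4/4 + x^3/3 + 3*x^2/2 - x at the endpoints):
  F(1) − F(−1) = 73/12 − (17/12) = 14/3.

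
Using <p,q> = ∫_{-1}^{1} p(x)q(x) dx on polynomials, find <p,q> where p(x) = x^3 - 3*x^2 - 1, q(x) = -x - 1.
<p,q> = 18/5

Expand the product: p(x)·q(x) = -x^4 + 2*x^3 + 3*x^2 + x + 1.
∫_{-1}^{1} of each monomial x^k gives [2/(k+1) if k even, 0 if k odd]. Integrating term-by-term (or equivalently evaluating the antiderivative F(x) = -x^5/5 + x^4/2 + x^3 + x^2/2 + x at the endpoints):
  F(1) − F(−1) = 14/5 − (-4/5) = 18/5.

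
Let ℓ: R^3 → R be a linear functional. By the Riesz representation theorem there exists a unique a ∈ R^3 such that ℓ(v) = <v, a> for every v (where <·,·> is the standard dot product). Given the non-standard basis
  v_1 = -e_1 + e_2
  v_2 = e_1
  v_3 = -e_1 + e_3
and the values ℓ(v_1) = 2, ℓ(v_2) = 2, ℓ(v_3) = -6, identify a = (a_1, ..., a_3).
a = (2, 4, -4)

Write a = (a_1, ..., a_3) in the standard basis. For each basis vector v_i, ℓ(v_i) = <v_i, a> is a linear equation in the a_j's. Collect the n equations into a matrix system V a = ℓ, where row i of V is v_i (expressed in the standard basis). Since V is invertible (lower-triangular with 1s on the diagonal, up to permutation), solve by back-substitution:
  V =
[[-1, 1, 0],
 [1, 0, 0],
 [-1, 0, 1]]
  V a = (2, 2, -6)
Solving gives a = (2, 4, -4).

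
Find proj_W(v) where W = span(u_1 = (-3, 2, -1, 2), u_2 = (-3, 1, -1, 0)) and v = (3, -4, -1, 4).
proj_W(v) = (32/9, -4/27, 32/27, 56/27)

Set up U = [u_1 | ... | u_2] ∈ R^(4×2). The projector onto W = col(U) is P = U (U^T U)^(-1) U^T.
Compute U^T U =
  [18, 12]
  [12, 11],
and U^T v = (-8, -12).
Solve U^T U · c = U^T v for the coefficients: c = (28/27, -20/9). The projection is proj_W(v) = U c.
Check: (v - proj_W(v)) · u_1 = 0  (should be 0).
Check: (v - proj_W(v)) · u_2 = 0  (should be 0).
Result: proj_W(v) = (32/9, -4/27, 32/27, 56/27).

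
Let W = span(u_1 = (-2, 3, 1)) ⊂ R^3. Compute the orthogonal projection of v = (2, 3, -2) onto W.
proj_W(v) = (-3/7, 9/14, 3/14)

Set up U = [u_1 | ... | u_1] ∈ R^(3×1). The projector onto W = col(U) is P = U (U^T U)^(-1) U^T.
Compute U^T U =
  [14],
and U^T v = (3).
Solve U^T U · c = U^T v for the coefficients: c = (3/14). The projection is proj_W(v) = U c.
Check: (v - proj_W(v)) · u_1 = 0  (should be 0).
Result: proj_W(v) = (-3/7, 9/14, 3/14).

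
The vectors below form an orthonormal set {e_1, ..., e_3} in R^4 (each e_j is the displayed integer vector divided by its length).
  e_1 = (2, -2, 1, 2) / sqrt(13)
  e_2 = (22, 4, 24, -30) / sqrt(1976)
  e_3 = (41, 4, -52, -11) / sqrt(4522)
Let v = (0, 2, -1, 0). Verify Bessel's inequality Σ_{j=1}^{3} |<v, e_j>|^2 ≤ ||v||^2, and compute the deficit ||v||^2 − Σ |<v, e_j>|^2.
Σ |<v, e_j>|^2 = 339/119; ||v||^2 = 5; deficit = 256/119

Write each e_j = u_j / sqrt(<u_j, u_j>) where u_j is the displayed integer vector. Then <v, e_j> = <v, u_j> / sqrt(<u_j, u_j>), so |<v, e_j>|^2 = <v, u_j>^2 / <u_j, u_j>.
Coefficients: <v, e_1> = -5/sqrt(13), <v, e_2> = -16/sqrt(1976), <v, e_3> = 60/sqrt(4522).
Square and sum: Σ |<v, e_j>|^2 = 339/119.
Compute ||v||^2 = v·v = 5.
Deficit = 5 − 339/119 = 256/119 ≥ 0, confirming Bessel's inequality. (The deficit equals ||v − Σ <v,e_j> e_j||^2, the squared distance from v to span{e_j}.)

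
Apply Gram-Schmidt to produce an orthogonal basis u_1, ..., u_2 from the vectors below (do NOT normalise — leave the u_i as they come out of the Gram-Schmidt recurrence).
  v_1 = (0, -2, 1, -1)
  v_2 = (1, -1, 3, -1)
Orthogonal basis:
  u_1 = (0, -2, 1, -1)
  u_2 = (1, 1, 2, 0)

Apply the Gram-Schmidt recurrence
  u_1 = v_1
  u_i = v_i − Σ_{j<i} ((v_i · u_j) / (u_j · u_j)) · u_j.

Step by step this gives:
  u_1 = (0, -2, 1, -1)
  u_2 = (1, 1, 2, 0)

Orthogonality check:
  u_2 · u_1 = 0 (should be 0)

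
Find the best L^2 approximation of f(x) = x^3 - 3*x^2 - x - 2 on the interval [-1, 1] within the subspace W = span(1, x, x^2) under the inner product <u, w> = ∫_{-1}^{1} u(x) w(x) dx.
g(x) = -3*x^2 - 2*x/5 - 2

The best approximation g ∈ W is the orthogonal projection of f onto W. Writing g = a_0 + a_1 x + a_2 x^2, the coefficients solve the normal equations G · a = b where
  G_{ij} = <φ_i, φ_j> and b_i = <f, φ_i>, with φ_0 = 1, φ_1 = x, φ_2 = x^2.
G =
  [2, 0, 2/3]
  [0, 2/3, 0]
  [2/3, 0, 2/5],
b = (-6, -4/15, -38/15).
Solving gives a_0 = -2, a_1 = -2/5, a_2 = -3, so
  g(x) = -3*x^2 - 2*x/5 - 2.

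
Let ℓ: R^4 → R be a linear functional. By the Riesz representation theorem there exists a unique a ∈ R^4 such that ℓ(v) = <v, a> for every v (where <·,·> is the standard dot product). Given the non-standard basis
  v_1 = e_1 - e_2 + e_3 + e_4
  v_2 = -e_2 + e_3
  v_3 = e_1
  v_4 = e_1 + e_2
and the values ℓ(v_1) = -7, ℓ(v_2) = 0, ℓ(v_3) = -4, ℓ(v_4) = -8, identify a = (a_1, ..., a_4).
a = (-4, -4, -4, -3)

Write a = (a_1, ..., a_4) in the standard basis. For each basis vector v_i, ℓ(v_i) = <v_i, a> is a linear equation in the a_j's. Collect the n equations into a matrix system V a = ℓ, where row i of V is v_i (expressed in the standard basis). Since V is invertible (lower-triangular with 1s on the diagonal, up to permutation), solve by back-substitution:
  V =
[[1, -1, 1, 1],
 [0, -1, 1, 0],
 [1, 0, 0, 0],
 [1, 1, 0, 0]]
  V a = (-7, 0, -4, -8)
Solving gives a = (-4, -4, -4, -3).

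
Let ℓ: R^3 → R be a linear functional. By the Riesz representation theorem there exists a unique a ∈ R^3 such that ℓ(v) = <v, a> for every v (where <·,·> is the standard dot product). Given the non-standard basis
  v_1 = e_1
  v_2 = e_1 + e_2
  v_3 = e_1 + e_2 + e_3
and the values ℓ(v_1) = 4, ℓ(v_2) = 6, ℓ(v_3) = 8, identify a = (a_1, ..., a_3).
a = (4, 2, 2)

Write a = (a_1, ..., a_3) in the standard basis. For each basis vector v_i, ℓ(v_i) = <v_i, a> is a linear equation in the a_j's. Collect the n equations into a matrix system V a = ℓ, where row i of V is v_i (expressed in the standard basis). Since V is invertible (lower-triangular with 1s on the diagonal, up to permutation), solve by back-substitution:
  V =
[[1, 0, 0],
 [1, 1, 0],
 [1, 1, 1]]
  V a = (4, 6, 8)
Solving gives a = (4, 2, 2).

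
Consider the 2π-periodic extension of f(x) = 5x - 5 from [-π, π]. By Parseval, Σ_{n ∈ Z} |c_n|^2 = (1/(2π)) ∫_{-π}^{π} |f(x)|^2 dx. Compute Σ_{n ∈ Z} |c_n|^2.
Σ |c_n|^2 = 25π^2/3 + 25

Expand and integrate term by term over [-π, π]:
  ∫ (5x)^2 dx = 25·(2π^3/3); ∫ 2·5·(-5)·x dx = 0 (odd integrand); ∫ (-5)^2 dx = 25·2π.
So (1/(2π)) ∫_{-π}^{π} (5x - 5)^2 dx = 25π^2/3 + 25 = 25π^2/3 + 25.
Parseval ⇒ Σ |c_n|^2 = 25π^2/3 + 25.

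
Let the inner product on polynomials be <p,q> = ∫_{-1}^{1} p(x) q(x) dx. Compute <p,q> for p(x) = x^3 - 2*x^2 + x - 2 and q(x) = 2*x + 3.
<p,q> = -208/15

Expand the product: p(x)·q(x) = 2*x^4 - x^3 - 4*x^2 - x - 6.
∫_{-1}^{1} of each monomial x^k gives [2/(k+1) if k even, 0 if k odd]. Integrating term-by-term (or equivalently evaluating the antiderivative F(x) = 2*x^5/5 - x^4/4 - 4*x^3/3 - x^2/2 - 6*x at the endpoints):
  F(1) − F(−1) = -461/60 − (371/60) = -208/15.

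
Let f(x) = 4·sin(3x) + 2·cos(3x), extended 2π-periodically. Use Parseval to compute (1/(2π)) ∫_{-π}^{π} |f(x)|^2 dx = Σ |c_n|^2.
Σ |c_n|^2 = 10

Expand |f|^2 and use orthogonality of {sin(nx), cos(mx)} on [-π, π]:
  ∫_{-π}^{π} sin(nx)^2 dx = π, ∫ cos(mx)^2 dx = π, and cross terms integrate to 0.
So ∫_{-π}^{π} f(x)^2 dx = 4^2 · π + 2^2 · π = (16 + 4)π.
Divide by 2π: (16 + 4)/2 = 10.
By Parseval, this equals Σ |c_n|^2.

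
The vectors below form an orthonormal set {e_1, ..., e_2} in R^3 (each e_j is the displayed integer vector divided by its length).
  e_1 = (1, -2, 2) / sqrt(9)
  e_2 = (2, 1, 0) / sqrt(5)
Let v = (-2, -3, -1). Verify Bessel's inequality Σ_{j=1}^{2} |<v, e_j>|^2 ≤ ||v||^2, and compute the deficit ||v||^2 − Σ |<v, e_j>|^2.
Σ |<v, e_j>|^2 = 461/45; ||v||^2 = 14; deficit = 169/45

Write each e_j = u_j / sqrt(<u_j, u_j>) where u_j is the displayed integer vector. Then <v, e_j> = <v, u_j> / sqrt(<u_j, u_j>), so |<v, e_j>|^2 = <v, u_j>^2 / <u_j, u_j>.
Coefficients: <v, e_1> = 2/sqrt(9), <v, e_2> = -7/sqrt(5).
Square and sum: Σ |<v, e_j>|^2 = 461/45.
Compute ||v||^2 = v·v = 14.
Deficit = 14 − 461/45 = 169/45 ≥ 0, confirming Bessel's inequality. (The deficit equals ||v − Σ <v,e_j> e_j||^2, the squared distance from v to span{e_j}.)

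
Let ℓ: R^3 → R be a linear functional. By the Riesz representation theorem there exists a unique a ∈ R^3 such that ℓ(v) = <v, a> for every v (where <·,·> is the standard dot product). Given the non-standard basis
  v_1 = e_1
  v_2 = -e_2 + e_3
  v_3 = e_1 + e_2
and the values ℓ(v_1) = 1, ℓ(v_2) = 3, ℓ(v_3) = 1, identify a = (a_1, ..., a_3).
a = (1, 0, 3)

Write a = (a_1, ..., a_3) in the standard basis. For each basis vector v_i, ℓ(v_i) = <v_i, a> is a linear equation in the a_j's. Collect the n equations into a matrix system V a = ℓ, where row i of V is v_i (expressed in the standard basis). Since V is invertible (lower-triangular with 1s on the diagonal, up to permutation), solve by back-substitution:
  V =
[[1, 0, 0],
 [0, -1, 1],
 [1, 1, 0]]
  V a = (1, 3, 1)
Solving gives a = (1, 0, 3).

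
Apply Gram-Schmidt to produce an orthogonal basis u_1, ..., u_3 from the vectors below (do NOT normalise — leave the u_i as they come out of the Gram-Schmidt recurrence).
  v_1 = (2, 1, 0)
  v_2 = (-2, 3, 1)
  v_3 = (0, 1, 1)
Orthogonal basis:
  u_1 = (2, 1, 0)
  u_2 = (-8/5, 16/5, 1)
  u_3 = (2/23, -4/23, 16/23)

Apply the Gram-Schmidt recurrence
  u_1 = v_1
  u_i = v_i − Σ_{j<i} ((v_i · u_j) / (u_j · u_j)) · u_j.

Step by step this gives:
  u_1 = (2, 1, 0)
  u_2 = (-8/5, 16/5, 1)
  u_3 = (2/23, -4/23, 16/23)

Orthogonality check:
  u_2 · u_1 = 0 (should be 0)
  u_3 · u_1 = 0 (should be 0)
  u_3 · u_2 = 0 (should be 0)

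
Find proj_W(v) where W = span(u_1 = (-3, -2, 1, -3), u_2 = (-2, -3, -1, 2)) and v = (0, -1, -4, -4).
proj_W(v) = (-409/389, -151/389, 258/389, -701/389)

Set up U = [u_1 | ... | u_2] ∈ R^(4×2). The projector onto W = col(U) is P = U (U^T U)^(-1) U^T.
Compute U^T U =
  [23, 5]
  [5, 18],
and U^T v = (10, -1).
Solve U^T U · c = U^T v for the coefficients: c = (185/389, -73/389). The projection is proj_W(v) = U c.
Check: (v - proj_W(v)) · u_1 = 0  (should be 0).
Check: (v - proj_W(v)) · u_2 = 0  (should be 0).
Result: proj_W(v) = (-409/389, -151/389, 258/389, -701/389).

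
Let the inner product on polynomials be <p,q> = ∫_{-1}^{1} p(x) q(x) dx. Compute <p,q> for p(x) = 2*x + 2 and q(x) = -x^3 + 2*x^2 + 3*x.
<p,q> = 88/15

Expand the product: p(x)·q(x) = -2*x^4 + 2*x^3 + 10*x^2 + 6*x.
∫_{-1}^{1} of each monomial x^k gives [2/(k+1) if k even, 0 if k odd]. Integrating term-by-term (or equivalently evaluating the antiderivative F(x) = -2*x^5/5 + x^4/2 + 10*x^3/3 + 3*x^2 at the endpoints):
  F(1) − F(−1) = 193/30 − (17/30) = 88/15.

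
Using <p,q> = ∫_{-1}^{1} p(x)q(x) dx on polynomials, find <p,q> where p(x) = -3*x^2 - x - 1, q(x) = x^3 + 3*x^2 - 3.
<p,q> = 6

Expand the product: p(x)·q(x) = -3*x^5 - 10*x^4 - 4*x^3 + 6*x^2 + 3*x + 3.
∫_{-1}^{1} of each monomial x^k gives [2/(k+1) if k even, 0 if k odd]. Integrating term-by-term (or equivalently evaluating the antiderivative F(x) = -x^6/2 - 2*x^5 - x^4 + 2*x^3 + 3*x^2/2 + 3*x at the endpoints):
  F(1) − F(−1) = 3 − (-3) = 6.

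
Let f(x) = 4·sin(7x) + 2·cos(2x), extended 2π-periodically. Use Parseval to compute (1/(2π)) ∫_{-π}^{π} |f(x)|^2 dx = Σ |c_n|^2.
Σ |c_n|^2 = 10

Expand |f|^2 and use orthogonality of {sin(nx), cos(mx)} on [-π, π]:
  ∫_{-π}^{π} sin(nx)^2 dx = π, ∫ cos(mx)^2 dx = π, and cross terms integrate to 0.
So ∫_{-π}^{π} f(x)^2 dx = 4^2 · π + 2^2 · π = (16 + 4)π.
Divide by 2π: (16 + 4)/2 = 10.
By Parseval, this equals Σ |c_n|^2.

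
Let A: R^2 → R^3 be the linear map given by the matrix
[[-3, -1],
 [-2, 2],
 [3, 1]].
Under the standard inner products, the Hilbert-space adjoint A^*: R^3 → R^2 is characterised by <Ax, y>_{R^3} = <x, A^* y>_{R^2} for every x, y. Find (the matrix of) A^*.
A^* = A^T =
[[-3, -2, 3],
 [-1, 2, 1]]

For real matrices with standard dot products, the defining identity <Ax, y> = <x, A^* y> gives (Ax)^T y = x^T (A^*) y, i.e. x^T A^T y = x^T (A^*) y. Since this holds for all x, y, we must have A^* = A^T. Therefore
A^* =
[[-3, -2, 3],
 [-1, 2, 1]].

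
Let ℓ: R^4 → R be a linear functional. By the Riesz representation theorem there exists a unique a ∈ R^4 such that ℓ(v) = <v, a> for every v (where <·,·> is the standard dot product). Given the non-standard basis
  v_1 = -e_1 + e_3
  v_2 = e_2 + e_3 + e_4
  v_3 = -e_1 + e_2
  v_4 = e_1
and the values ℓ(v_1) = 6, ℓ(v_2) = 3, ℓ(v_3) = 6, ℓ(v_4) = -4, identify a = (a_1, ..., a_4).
a = (-4, 2, 2, -1)

Write a = (a_1, ..., a_4) in the standard basis. For each basis vector v_i, ℓ(v_i) = <v_i, a> is a linear equation in the a_j's. Collect the n equations into a matrix system V a = ℓ, where row i of V is v_i (expressed in the standard basis). Since V is invertible (lower-triangular with 1s on the diagonal, up to permutation), solve by back-substitution:
  V =
[[-1, 0, 1, 0],
 [0, 1, 1, 1],
 [-1, 1, 0, 0],
 [1, 0, 0, 0]]
  V a = (6, 3, 6, -4)
Solving gives a = (-4, 2, 2, -1).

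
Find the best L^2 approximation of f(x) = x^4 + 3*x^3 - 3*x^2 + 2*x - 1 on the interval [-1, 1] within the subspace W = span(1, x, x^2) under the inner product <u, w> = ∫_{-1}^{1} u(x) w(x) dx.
g(x) = -15*x^2/7 + 19*x/5 - 38/35

The best approximation g ∈ W is the orthogonal projection of f onto W. Writing g = a_0 + a_1 x + a_2 x^2, the coefficients solve the normal equations G · a = b where
  G_{ij} = <φ_i, φ_j> and b_i = <f, φ_i>, with φ_0 = 1, φ_1 = x, φ_2 = x^2.
G =
  [2, 0, 2/3]
  [0, 2/3, 0]
  [2/3, 0, 2/5],
b = (-18/5, 38/15, -166/105).
Solving gives a_0 = -38/35, a_1 = 19/5, a_2 = -15/7, so
  g(x) = -15*x^2/7 + 19*x/5 - 38/35.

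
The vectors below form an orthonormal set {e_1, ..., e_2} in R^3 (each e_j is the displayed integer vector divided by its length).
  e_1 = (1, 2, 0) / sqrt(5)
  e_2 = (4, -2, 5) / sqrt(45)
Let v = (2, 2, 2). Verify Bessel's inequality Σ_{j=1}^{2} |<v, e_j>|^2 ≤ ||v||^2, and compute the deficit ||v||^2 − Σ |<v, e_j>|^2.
Σ |<v, e_j>|^2 = 104/9; ||v||^2 = 12; deficit = 4/9

Write each e_j = u_j / sqrt(<u_j, u_j>) where u_j is the displayed integer vector. Then <v, e_j> = <v, u_j> / sqrt(<u_j, u_j>), so |<v, e_j>|^2 = <v, u_j>^2 / <u_j, u_j>.
Coefficients: <v, e_1> = 6/sqrt(5), <v, e_2> = 14/sqrt(45).
Square and sum: Σ |<v, e_j>|^2 = 104/9.
Compute ||v||^2 = v·v = 12.
Deficit = 12 − 104/9 = 4/9 ≥ 0, confirming Bessel's inequality. (The deficit equals ||v − Σ <v,e_j> e_j||^2, the squared distance from v to span{e_j}.)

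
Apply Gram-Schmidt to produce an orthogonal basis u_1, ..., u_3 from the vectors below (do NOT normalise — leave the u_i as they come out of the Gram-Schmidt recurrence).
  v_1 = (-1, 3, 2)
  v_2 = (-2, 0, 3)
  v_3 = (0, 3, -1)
Orthogonal basis:
  u_1 = (-1, 3, 2)
  u_2 = (-10/7, -12/7, 13/7)
  u_3 = (-81/118, 9/118, -27/59)

Apply the Gram-Schmidt recurrence
  u_1 = v_1
  u_i = v_i − Σ_{j<i} ((v_i · u_j) / (u_j · u_j)) · u_j.

Step by step this gives:
  u_1 = (-1, 3, 2)
  u_2 = (-10/7, -12/7, 13/7)
  u_3 = (-81/118, 9/118, -27/59)

Orthogonality check:
  u_2 · u_1 = 0 (should be 0)
  u_3 · u_1 = 0 (should be 0)
  u_3 · u_2 = 0 (should be 0)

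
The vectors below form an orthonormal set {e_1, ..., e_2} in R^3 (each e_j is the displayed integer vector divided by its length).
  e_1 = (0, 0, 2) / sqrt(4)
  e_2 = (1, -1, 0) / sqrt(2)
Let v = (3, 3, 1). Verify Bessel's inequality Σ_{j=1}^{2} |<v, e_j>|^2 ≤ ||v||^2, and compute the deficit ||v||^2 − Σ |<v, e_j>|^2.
Σ |<v, e_j>|^2 = 1; ||v||^2 = 19; deficit = 18

Write each e_j = u_j / sqrt(<u_j, u_j>) where u_j is the displayed integer vector. Then <v, e_j> = <v, u_j> / sqrt(<u_j, u_j>), so |<v, e_j>|^2 = <v, u_j>^2 / <u_j, u_j>.
Coefficients: <v, e_1> = 2/sqrt(4), <v, e_2> = 0/sqrt(2).
Square and sum: Σ |<v, e_j>|^2 = 1.
Compute ||v||^2 = v·v = 19.
Deficit = 19 − 1 = 18 ≥ 0, confirming Bessel's inequality. (The deficit equals ||v − Σ <v,e_j> e_j||^2, the squared distance from v to span{e_j}.)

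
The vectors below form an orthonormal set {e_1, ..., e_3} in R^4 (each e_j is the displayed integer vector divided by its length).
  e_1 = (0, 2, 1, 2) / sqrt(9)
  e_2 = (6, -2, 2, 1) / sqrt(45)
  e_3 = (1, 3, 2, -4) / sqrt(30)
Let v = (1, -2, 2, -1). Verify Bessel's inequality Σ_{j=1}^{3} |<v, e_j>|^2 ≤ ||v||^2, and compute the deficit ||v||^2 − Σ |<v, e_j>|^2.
Σ |<v, e_j>|^2 = 35/6; ||v||^2 = 10; deficit = 25/6

Write each e_j = u_j / sqrt(<u_j, u_j>) where u_j is the displayed integer vector. Then <v, e_j> = <v, u_j> / sqrt(<u_j, u_j>), so |<v, e_j>|^2 = <v, u_j>^2 / <u_j, u_j>.
Coefficients: <v, e_1> = -4/sqrt(9), <v, e_2> = 13/sqrt(45), <v, e_3> = 3/sqrt(30).
Square and sum: Σ |<v, e_j>|^2 = 35/6.
Compute ||v||^2 = v·v = 10.
Deficit = 10 − 35/6 = 25/6 ≥ 0, confirming Bessel's inequality. (The deficit equals ||v − Σ <v,e_j> e_j||^2, the squared distance from v to span{e_j}.)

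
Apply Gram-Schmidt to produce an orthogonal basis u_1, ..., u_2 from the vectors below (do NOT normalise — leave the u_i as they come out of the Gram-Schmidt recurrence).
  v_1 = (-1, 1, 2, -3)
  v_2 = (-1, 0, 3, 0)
Orthogonal basis:
  u_1 = (-1, 1, 2, -3)
  u_2 = (-8/15, -7/15, 31/15, 7/5)

Apply the Gram-Schmidt recurrence
  u_1 = v_1
  u_i = v_i − Σ_{j<i} ((v_i · u_j) / (u_j · u_j)) · u_j.

Step by step this gives:
  u_1 = (-1, 1, 2, -3)
  u_2 = (-8/15, -7/15, 31/15, 7/5)

Orthogonality check:
  u_2 · u_1 = 0 (should be 0)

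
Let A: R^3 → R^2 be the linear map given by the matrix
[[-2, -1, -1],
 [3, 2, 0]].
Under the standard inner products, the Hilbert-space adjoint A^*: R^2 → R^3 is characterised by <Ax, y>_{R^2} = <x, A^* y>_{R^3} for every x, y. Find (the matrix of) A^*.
A^* = A^T =
[[-2, 3],
 [-1, 2],
 [-1, 0]]

For real matrices with standard dot products, the defining identity <Ax, y> = <x, A^* y> gives (Ax)^T y = x^T (A^*) y, i.e. x^T A^T y = x^T (A^*) y. Since this holds for all x, y, we must have A^* = A^T. Therefore
A^* =
[[-2, 3],
 [-1, 2],
 [-1, 0]].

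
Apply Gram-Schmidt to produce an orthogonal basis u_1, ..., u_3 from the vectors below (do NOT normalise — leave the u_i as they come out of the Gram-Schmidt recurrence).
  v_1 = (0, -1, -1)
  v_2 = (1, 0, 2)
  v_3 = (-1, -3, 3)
Orthogonal basis:
  u_1 = (0, -1, -1)
  u_2 = (1, -1, 1)
  u_3 = (-8/3, -4/3, 4/3)

Apply the Gram-Schmidt recurrence
  u_1 = v_1
  u_i = v_i − Σ_{j<i} ((v_i · u_j) / (u_j · u_j)) · u_j.

Step by step this gives:
  u_1 = (0, -1, -1)
  u_2 = (1, -1, 1)
  u_3 = (-8/3, -4/3, 4/3)

Orthogonality check:
  u_2 · u_1 = 0 (should be 0)
  u_3 · u_1 = 0 (should be 0)
  u_3 · u_2 = 0 (should be 0)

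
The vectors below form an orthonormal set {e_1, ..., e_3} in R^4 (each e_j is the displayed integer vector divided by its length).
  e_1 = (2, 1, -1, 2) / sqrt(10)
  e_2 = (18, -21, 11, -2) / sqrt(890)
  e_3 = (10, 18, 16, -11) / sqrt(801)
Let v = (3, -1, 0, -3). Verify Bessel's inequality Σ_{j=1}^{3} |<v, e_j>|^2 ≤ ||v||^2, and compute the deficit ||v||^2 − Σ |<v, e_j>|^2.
Σ |<v, e_j>|^2 = 10; ||v||^2 = 19; deficit = 9

Write each e_j = u_j / sqrt(<u_j, u_j>) where u_j is the displayed integer vector. Then <v, e_j> = <v, u_j> / sqrt(<u_j, u_j>), so |<v, e_j>|^2 = <v, u_j>^2 / <u_j, u_j>.
Coefficients: <v, e_1> = -1/sqrt(10), <v, e_2> = 81/sqrt(890), <v, e_3> = 45/sqrt(801).
Square and sum: Σ |<v, e_j>|^2 = 10.
Compute ||v||^2 = v·v = 19.
Deficit = 19 − 10 = 9 ≥ 0, confirming Bessel's inequality. (The deficit equals ||v − Σ <v,e_j> e_j||^2, the squared distance from v to span{e_j}.)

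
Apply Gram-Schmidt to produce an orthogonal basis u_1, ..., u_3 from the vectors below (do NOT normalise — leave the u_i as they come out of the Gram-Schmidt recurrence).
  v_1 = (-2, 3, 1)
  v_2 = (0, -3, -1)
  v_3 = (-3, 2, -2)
Orthogonal basis:
  u_1 = (-2, 3, 1)
  u_2 = (-10/7, -6/7, -2/7)
  u_3 = (0, 4/5, -12/5)

Apply the Gram-Schmidt recurrence
  u_1 = v_1
  u_i = v_i − Σ_{j<i} ((v_i · u_j) / (u_j · u_j)) · u_j.

Step by step this gives:
  u_1 = (-2, 3, 1)
  u_2 = (-10/7, -6/7, -2/7)
  u_3 = (0, 4/5, -12/5)

Orthogonality check:
  u_2 · u_1 = 0 (should be 0)
  u_3 · u_1 = 0 (should be 0)
  u_3 · u_2 = 0 (should be 0)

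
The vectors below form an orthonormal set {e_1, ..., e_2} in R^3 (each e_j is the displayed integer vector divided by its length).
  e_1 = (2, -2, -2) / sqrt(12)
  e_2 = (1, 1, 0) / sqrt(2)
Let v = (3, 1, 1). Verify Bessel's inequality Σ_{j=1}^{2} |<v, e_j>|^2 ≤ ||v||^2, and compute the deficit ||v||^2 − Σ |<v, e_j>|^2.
Σ |<v, e_j>|^2 = 25/3; ||v||^2 = 11; deficit = 8/3

Write each e_j = u_j / sqrt(<u_j, u_j>) where u_j is the displayed integer vector. Then <v, e_j> = <v, u_j> / sqrt(<u_j, u_j>), so |<v, e_j>|^2 = <v, u_j>^2 / <u_j, u_j>.
Coefficients: <v, e_1> = 2/sqrt(12), <v, e_2> = 4/sqrt(2).
Square and sum: Σ |<v, e_j>|^2 = 25/3.
Compute ||v||^2 = v·v = 11.
Deficit = 11 − 25/3 = 8/3 ≥ 0, confirming Bessel's inequality. (The deficit equals ||v − Σ <v,e_j> e_j||^2, the squared distance from v to span{e_j}.)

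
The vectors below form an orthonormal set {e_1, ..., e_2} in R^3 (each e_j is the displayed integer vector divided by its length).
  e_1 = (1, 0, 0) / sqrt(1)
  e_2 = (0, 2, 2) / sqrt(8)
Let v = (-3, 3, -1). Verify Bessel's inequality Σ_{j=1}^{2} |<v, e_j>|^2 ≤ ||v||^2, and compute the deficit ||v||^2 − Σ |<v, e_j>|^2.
Σ |<v, e_j>|^2 = 11; ||v||^2 = 19; deficit = 8

Write each e_j = u_j / sqrt(<u_j, u_j>) where u_j is the displayed integer vector. Then <v, e_j> = <v, u_j> / sqrt(<u_j, u_j>), so |<v, e_j>|^2 = <v, u_j>^2 / <u_j, u_j>.
Coefficients: <v, e_1> = -3/sqrt(1), <v, e_2> = 4/sqrt(8).
Square and sum: Σ |<v, e_j>|^2 = 11.
Compute ||v||^2 = v·v = 19.
Deficit = 19 − 11 = 8 ≥ 0, confirming Bessel's inequality. (The deficit equals ||v − Σ <v,e_j> e_j||^2, the squared distance from v to span{e_j}.)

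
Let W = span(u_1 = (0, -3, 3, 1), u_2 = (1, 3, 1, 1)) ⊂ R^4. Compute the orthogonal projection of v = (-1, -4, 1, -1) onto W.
proj_W(v) = (-177/203, -120/29, 132/203, -74/203)

Set up U = [u_1 | ... | u_2] ∈ R^(4×2). The projector onto W = col(U) is P = U (U^T U)^(-1) U^T.
Compute U^T U =
  [19, -5]
  [-5, 12],
and U^T v = (14, -13).
Solve U^T U · c = U^T v for the coefficients: c = (103/203, -177/203). The projection is proj_W(v) = U c.
Check: (v - proj_W(v)) · u_1 = 0  (should be 0).
Check: (v - proj_W(v)) · u_2 = 0  (should be 0).
Result: proj_W(v) = (-177/203, -120/29, 132/203, -74/203).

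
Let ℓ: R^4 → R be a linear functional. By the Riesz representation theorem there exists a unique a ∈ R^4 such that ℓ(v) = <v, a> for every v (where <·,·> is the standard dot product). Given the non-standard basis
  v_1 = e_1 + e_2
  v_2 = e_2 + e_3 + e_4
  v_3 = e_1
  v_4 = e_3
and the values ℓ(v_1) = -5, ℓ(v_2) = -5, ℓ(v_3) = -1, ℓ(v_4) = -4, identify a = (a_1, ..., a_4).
a = (-1, -4, -4, 3)

Write a = (a_1, ..., a_4) in the standard basis. For each basis vector v_i, ℓ(v_i) = <v_i, a> is a linear equation in the a_j's. Collect the n equations into a matrix system V a = ℓ, where row i of V is v_i (expressed in the standard basis). Since V is invertible (lower-triangular with 1s on the diagonal, up to permutation), solve by back-substitution:
  V =
[[1, 1, 0, 0],
 [0, 1, 1, 1],
 [1, 0, 0, 0],
 [0, 0, 1, 0]]
  V a = (-5, -5, -1, -4)
Solving gives a = (-1, -4, -4, 3).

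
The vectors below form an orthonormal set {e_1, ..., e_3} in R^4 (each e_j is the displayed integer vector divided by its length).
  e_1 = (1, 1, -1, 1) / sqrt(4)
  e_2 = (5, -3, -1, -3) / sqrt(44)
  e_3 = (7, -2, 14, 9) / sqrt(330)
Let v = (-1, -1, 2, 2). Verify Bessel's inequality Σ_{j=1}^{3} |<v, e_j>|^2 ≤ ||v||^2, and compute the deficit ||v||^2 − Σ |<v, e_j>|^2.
Σ |<v, e_j>|^2 = 251/30; ||v||^2 = 10; deficit = 49/30

Write each e_j = u_j / sqrt(<u_j, u_j>) where u_j is the displayed integer vector. Then <v, e_j> = <v, u_j> / sqrt(<u_j, u_j>), so |<v, e_j>|^2 = <v, u_j>^2 / <u_j, u_j>.
Coefficients: <v, e_1> = -2/sqrt(4), <v, e_2> = -10/sqrt(44), <v, e_3> = 41/sqrt(330).
Square and sum: Σ |<v, e_j>|^2 = 251/30.
Compute ||v||^2 = v·v = 10.
Deficit = 10 − 251/30 = 49/30 ≥ 0, confirming Bessel's inequality. (The deficit equals ||v − Σ <v,e_j> e_j||^2, the squared distance from v to span{e_j}.)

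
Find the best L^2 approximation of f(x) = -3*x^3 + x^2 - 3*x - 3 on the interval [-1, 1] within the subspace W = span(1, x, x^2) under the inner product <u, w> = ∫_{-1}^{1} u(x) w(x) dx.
g(x) = x^2 - 24*x/5 - 3

The best approximation g ∈ W is the orthogonal projection of f onto W. Writing g = a_0 + a_1 x + a_2 x^2, the coefficients solve the normal equations G · a = b where
  G_{ij} = <φ_i, φ_j> and b_i = <f, φ_i>, with φ_0 = 1, φ_1 = x, φ_2 = x^2.
G =
  [2, 0, 2/3]
  [0, 2/3, 0]
  [2/3, 0, 2/5],
b = (-16/3, -16/5, -8/5).
Solving gives a_0 = -3, a_1 = -24/5, a_2 = 1, so
  g(x) = x^2 - 24*x/5 - 3.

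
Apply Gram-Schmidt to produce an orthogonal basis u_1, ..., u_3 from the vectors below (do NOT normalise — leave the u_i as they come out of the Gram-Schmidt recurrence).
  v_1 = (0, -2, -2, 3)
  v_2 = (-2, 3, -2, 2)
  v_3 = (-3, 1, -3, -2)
Orthogonal basis:
  u_1 = (0, -2, -2, 3)
  u_2 = (-2, 59/17, -26/17, 22/17)
  u_3 = (-633/341, -416/341, -805/341, -74/31)

Apply the Gram-Schmidt recurrence
  u_1 = v_1
  u_i = v_i − Σ_{j<i} ((v_i · u_j) / (u_j · u_j)) · u_j.

Step by step this gives:
  u_1 = (0, -2, -2, 3)
  u_2 = (-2, 59/17, -26/17, 22/17)
  u_3 = (-633/341, -416/341, -805/341, -74/31)

Orthogonality check:
  u_2 · u_1 = 0 (should be 0)
  u_3 · u_1 = 0 (should be 0)
  u_3 · u_2 = 0 (should be 0)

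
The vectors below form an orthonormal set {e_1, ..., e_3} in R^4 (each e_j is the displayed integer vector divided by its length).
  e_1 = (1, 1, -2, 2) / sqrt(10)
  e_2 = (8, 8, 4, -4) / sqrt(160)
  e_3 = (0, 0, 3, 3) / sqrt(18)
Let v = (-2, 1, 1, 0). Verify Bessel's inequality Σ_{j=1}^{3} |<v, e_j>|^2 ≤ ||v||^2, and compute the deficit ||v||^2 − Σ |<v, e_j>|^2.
Σ |<v, e_j>|^2 = 3/2; ||v||^2 = 6; deficit = 9/2

Write each e_j = u_j / sqrt(<u_j, u_j>) where u_j is the displayed integer vector. Then <v, e_j> = <v, u_j> / sqrt(<u_j, u_j>), so |<v, e_j>|^2 = <v, u_j>^2 / <u_j, u_j>.
Coefficients: <v, e_1> = -3/sqrt(10), <v, e_2> = -4/sqrt(160), <v, e_3> = 3/sqrt(18).
Square and sum: Σ |<v, e_j>|^2 = 3/2.
Compute ||v||^2 = v·v = 6.
Deficit = 6 − 3/2 = 9/2 ≥ 0, confirming Bessel's inequality. (The deficit equals ||v − Σ <v,e_j> e_j||^2, the squared distance from v to span{e_j}.)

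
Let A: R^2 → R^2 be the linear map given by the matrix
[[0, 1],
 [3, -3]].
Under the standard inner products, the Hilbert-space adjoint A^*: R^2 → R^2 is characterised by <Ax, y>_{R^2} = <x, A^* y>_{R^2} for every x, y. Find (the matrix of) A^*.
A^* = A^T =
[[0, 3],
 [1, -3]]

For real matrices with standard dot products, the defining identity <Ax, y> = <x, A^* y> gives (Ax)^T y = x^T (A^*) y, i.e. x^T A^T y = x^T (A^*) y. Since this holds for all x, y, we must have A^* = A^T. Therefore
A^* =
[[0, 3],
 [1, -3]].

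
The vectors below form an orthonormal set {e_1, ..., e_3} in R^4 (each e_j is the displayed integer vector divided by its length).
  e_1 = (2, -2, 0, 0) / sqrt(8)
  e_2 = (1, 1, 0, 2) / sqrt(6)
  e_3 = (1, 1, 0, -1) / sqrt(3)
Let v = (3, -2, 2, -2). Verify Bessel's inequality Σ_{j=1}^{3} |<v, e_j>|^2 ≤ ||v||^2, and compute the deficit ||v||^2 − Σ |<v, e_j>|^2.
Σ |<v, e_j>|^2 = 17; ||v||^2 = 21; deficit = 4

Write each e_j = u_j / sqrt(<u_j, u_j>) where u_j is the displayed integer vector. Then <v, e_j> = <v, u_j> / sqrt(<u_j, u_j>), so |<v, e_j>|^2 = <v, u_j>^2 / <u_j, u_j>.
Coefficients: <v, e_1> = 10/sqrt(8), <v, e_2> = -3/sqrt(6), <v, e_3> = 3/sqrt(3).
Square and sum: Σ |<v, e_j>|^2 = 17.
Compute ||v||^2 = v·v = 21.
Deficit = 21 − 17 = 4 ≥ 0, confirming Bessel's inequality. (The deficit equals ||v − Σ <v,e_j> e_j||^2, the squared distance from v to span{e_j}.)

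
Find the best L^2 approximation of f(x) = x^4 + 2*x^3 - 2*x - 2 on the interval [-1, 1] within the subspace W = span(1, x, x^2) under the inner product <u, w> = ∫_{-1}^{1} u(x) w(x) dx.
g(x) = 6*x^2/7 - 4*x/5 - 73/35

The best approximation g ∈ W is the orthogonal projection of f onto W. Writing g = a_0 + a_1 x + a_2 x^2, the coefficients solve the normal equations G · a = b where
  G_{ij} = <φ_i, φ_j> and b_i = <f, φ_i>, with φ_0 = 1, φ_1 = x, φ_2 = x^2.
G =
  [2, 0, 2/3]
  [0, 2/3, 0]
  [2/3, 0, 2/5],
b = (-18/5, -8/15, -22/21).
Solving gives a_0 = -73/35, a_1 = -4/5, a_2 = 6/7, so
  g(x) = 6*x^2/7 - 4*x/5 - 73/35.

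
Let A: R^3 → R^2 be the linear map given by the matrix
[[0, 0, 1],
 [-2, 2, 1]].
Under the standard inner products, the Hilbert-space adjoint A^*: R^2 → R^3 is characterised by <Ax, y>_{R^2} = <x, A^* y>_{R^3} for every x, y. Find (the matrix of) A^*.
A^* = A^T =
[[0, -2],
 [0, 2],
 [1, 1]]

For real matrices with standard dot products, the defining identity <Ax, y> = <x, A^* y> gives (Ax)^T y = x^T (A^*) y, i.e. x^T A^T y = x^T (A^*) y. Since this holds for all x, y, we must have A^* = A^T. Therefore
A^* =
[[0, -2],
 [0, 2],
 [1, 1]].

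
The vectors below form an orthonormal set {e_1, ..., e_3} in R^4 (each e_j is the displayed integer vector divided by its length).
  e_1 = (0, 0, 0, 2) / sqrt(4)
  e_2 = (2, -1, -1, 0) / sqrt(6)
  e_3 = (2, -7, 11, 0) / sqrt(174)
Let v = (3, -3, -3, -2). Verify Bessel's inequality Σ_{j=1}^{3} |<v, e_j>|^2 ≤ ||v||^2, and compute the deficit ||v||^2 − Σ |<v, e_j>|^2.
Σ |<v, e_j>|^2 = 818/29; ||v||^2 = 31; deficit = 81/29

Write each e_j = u_j / sqrt(<u_j, u_j>) where u_j is the displayed integer vector. Then <v, e_j> = <v, u_j> / sqrt(<u_j, u_j>), so |<v, e_j>|^2 = <v, u_j>^2 / <u_j, u_j>.
Coefficients: <v, e_1> = -4/sqrt(4), <v, e_2> = 12/sqrt(6), <v, e_3> = -6/sqrt(174).
Square and sum: Σ |<v, e_j>|^2 = 818/29.
Compute ||v||^2 = v·v = 31.
Deficit = 31 − 818/29 = 81/29 ≥ 0, confirming Bessel's inequality. (The deficit equals ||v − Σ <v,e_j> e_j||^2, the squared distance from v to span{e_j}.)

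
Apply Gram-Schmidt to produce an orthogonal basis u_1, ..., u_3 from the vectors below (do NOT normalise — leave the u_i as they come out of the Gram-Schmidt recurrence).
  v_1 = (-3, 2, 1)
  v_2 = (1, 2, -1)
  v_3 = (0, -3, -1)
Orthogonal basis:
  u_1 = (-3, 2, 1)
  u_2 = (1, 2, -1)
  u_3 = (-2/3, -1/3, -4/3)

Apply the Gram-Schmidt recurrence
  u_1 = v_1
  u_i = v_i − Σ_{j<i} ((v_i · u_j) / (u_j · u_j)) · u_j.

Step by step this gives:
  u_1 = (-3, 2, 1)
  u_2 = (1, 2, -1)
  u_3 = (-2/3, -1/3, -4/3)

Orthogonality check:
  u_2 · u_1 = 0 (should be 0)
  u_3 · u_1 = 0 (should be 0)
  u_3 · u_2 = 0 (should be 0)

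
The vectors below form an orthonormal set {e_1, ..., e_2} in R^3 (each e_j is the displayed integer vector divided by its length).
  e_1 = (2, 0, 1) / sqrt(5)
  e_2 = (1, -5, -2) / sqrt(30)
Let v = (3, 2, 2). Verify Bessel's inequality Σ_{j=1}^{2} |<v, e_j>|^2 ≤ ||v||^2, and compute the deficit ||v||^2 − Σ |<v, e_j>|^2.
Σ |<v, e_j>|^2 = 101/6; ||v||^2 = 17; deficit = 1/6

Write each e_j = u_j / sqrt(<u_j, u_j>) where u_j is the displayed integer vector. Then <v, e_j> = <v, u_j> / sqrt(<u_j, u_j>), so |<v, e_j>|^2 = <v, u_j>^2 / <u_j, u_j>.
Coefficients: <v, e_1> = 8/sqrt(5), <v, e_2> = -11/sqrt(30).
Square and sum: Σ |<v, e_j>|^2 = 101/6.
Compute ||v||^2 = v·v = 17.
Deficit = 17 − 101/6 = 1/6 ≥ 0, confirming Bessel's inequality. (The deficit equals ||v − Σ <v,e_j> e_j||^2, the squared distance from v to span{e_j}.)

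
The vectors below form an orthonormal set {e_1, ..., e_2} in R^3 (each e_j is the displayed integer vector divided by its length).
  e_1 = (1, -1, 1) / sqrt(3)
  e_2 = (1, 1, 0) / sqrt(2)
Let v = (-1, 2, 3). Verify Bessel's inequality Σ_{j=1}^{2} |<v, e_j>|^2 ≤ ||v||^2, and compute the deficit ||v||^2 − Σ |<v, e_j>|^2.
Σ |<v, e_j>|^2 = 1/2; ||v||^2 = 14; deficit = 27/2

Write each e_j = u_j / sqrt(<u_j, u_j>) where u_j is the displayed integer vector. Then <v, e_j> = <v, u_j> / sqrt(<u_j, u_j>), so |<v, e_j>|^2 = <v, u_j>^2 / <u_j, u_j>.
Coefficients: <v, e_1> = 0/sqrt(3), <v, e_2> = 1/sqrt(2).
Square and sum: Σ |<v, e_j>|^2 = 1/2.
Compute ||v||^2 = v·v = 14.
Deficit = 14 − 1/2 = 27/2 ≥ 0, confirming Bessel's inequality. (The deficit equals ||v − Σ <v,e_j> e_j||^2, the squared distance from v to span{e_j}.)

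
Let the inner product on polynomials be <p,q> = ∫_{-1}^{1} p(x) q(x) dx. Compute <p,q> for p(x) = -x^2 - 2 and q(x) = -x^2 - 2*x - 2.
<p,q> = 166/15

Expand the product: p(x)·q(x) = x^4 + 2*x^3 + 4*x^2 + 4*x + 4.
∫_{-1}^{1} of each monomial x^k gives [2/(k+1) if k even, 0 if k odd]. Integrating term-by-term (or equivalently evaluating the antiderivative F(x) = x^5/5 + x^4/2 + 4*x^3/3 + 2*x^2 + 4*x at the endpoints):
  F(1) − F(−1) = 241/30 − (-91/30) = 166/15.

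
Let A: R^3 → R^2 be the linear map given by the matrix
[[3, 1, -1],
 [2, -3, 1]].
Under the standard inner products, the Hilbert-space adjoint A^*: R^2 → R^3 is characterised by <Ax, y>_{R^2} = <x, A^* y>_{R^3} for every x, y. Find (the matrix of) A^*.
A^* = A^T =
[[3, 2],
 [1, -3],
 [-1, 1]]

For real matrices with standard dot products, the defining identity <Ax, y> = <x, A^* y> gives (Ax)^T y = x^T (A^*) y, i.e. x^T A^T y = x^T (A^*) y. Since this holds for all x, y, we must have A^* = A^T. Therefore
A^* =
[[3, 2],
 [1, -3],
 [-1, 1]].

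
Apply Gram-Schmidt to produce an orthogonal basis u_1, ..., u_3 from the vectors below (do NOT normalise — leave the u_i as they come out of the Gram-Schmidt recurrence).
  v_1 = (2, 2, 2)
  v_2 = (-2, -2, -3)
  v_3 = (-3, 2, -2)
Orthogonal basis:
  u_1 = (2, 2, 2)
  u_2 = (1/3, 1/3, -2/3)
  u_3 = (-5/2, 5/2, 0)

Apply the Gram-Schmidt recurrence
  u_1 = v_1
  u_i = v_i − Σ_{j<i} ((v_i · u_j) / (u_j · u_j)) · u_j.

Step by step this gives:
  u_1 = (2, 2, 2)
  u_2 = (1/3, 1/3, -2/3)
  u_3 = (-5/2, 5/2, 0)

Orthogonality check:
  u_2 · u_1 = 0 (should be 0)
  u_3 · u_1 = 0 (should be 0)
  u_3 · u_2 = 0 (should be 0)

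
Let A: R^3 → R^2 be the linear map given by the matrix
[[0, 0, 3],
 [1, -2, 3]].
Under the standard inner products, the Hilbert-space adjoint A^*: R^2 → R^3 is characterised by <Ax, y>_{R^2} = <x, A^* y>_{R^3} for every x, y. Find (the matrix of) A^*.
A^* = A^T =
[[0, 1],
 [0, -2],
 [3, 3]]

For real matrices with standard dot products, the defining identity <Ax, y> = <x, A^* y> gives (Ax)^T y = x^T (A^*) y, i.e. x^T A^T y = x^T (A^*) y. Since this holds for all x, y, we must have A^* = A^T. Therefore
A^* =
[[0, 1],
 [0, -2],
 [3, 3]].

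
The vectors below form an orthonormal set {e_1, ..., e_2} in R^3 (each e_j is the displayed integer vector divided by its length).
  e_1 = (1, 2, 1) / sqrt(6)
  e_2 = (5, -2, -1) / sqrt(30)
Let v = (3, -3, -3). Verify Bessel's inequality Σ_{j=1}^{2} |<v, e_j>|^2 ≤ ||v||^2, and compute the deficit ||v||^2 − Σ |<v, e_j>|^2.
Σ |<v, e_j>|^2 = 126/5; ||v||^2 = 27; deficit = 9/5

Write each e_j = u_j / sqrt(<u_j, u_j>) where u_j is the displayed integer vector. Then <v, e_j> = <v, u_j> / sqrt(<u_j, u_j>), so |<v, e_j>|^2 = <v, u_j>^2 / <u_j, u_j>.
Coefficients: <v, e_1> = -6/sqrt(6), <v, e_2> = 24/sqrt(30).
Square and sum: Σ |<v, e_j>|^2 = 126/5.
Compute ||v||^2 = v·v = 27.
Deficit = 27 − 126/5 = 9/5 ≥ 0, confirming Bessel's inequality. (The deficit equals ||v − Σ <v,e_j> e_j||^2, the squared distance from v to span{e_j}.)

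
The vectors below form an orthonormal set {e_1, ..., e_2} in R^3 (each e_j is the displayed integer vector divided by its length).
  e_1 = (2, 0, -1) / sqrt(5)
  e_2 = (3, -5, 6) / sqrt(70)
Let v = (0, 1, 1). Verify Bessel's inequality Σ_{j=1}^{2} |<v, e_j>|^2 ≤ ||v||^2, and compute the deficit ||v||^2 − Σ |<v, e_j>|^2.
Σ |<v, e_j>|^2 = 3/14; ||v||^2 = 2; deficit = 25/14

Write each e_j = u_j / sqrt(<u_j, u_j>) where u_j is the displayed integer vector. Then <v, e_j> = <v, u_j> / sqrt(<u_j, u_j>), so |<v, e_j>|^2 = <v, u_j>^2 / <u_j, u_j>.
Coefficients: <v, e_1> = -1/sqrt(5), <v, e_2> = 1/sqrt(70).
Square and sum: Σ |<v, e_j>|^2 = 3/14.
Compute ||v||^2 = v·v = 2.
Deficit = 2 − 3/14 = 25/14 ≥ 0, confirming Bessel's inequality. (The deficit equals ||v − Σ <v,e_j> e_j||^2, the squared distance from v to span{e_j}.)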